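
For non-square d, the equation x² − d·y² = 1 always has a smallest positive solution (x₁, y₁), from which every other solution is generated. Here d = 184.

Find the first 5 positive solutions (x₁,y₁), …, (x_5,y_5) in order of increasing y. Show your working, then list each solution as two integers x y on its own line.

24335 1794
1184384449 87313980
57643991108495 4249571404806
2805533046066067201 206826640184594040
136545293294391499564175 10066252573534620521994

√184 → a₀=13, period (1,1,3,2,1,2,1,2,3,1,1,26); ℓ=12 even so k=11
i=0: a=13 ⇒ p=13, q=1
i=1: a=1 ⇒ p=14, q=1
…
i=6: a=2 ⇒ p=841, q=62
i=7: a=1 ⇒ p=1153, q=85
i=8: a=2 ⇒ p=3147, q=232
…
i=10: a=1 ⇒ p=13741, q=1013
i=11: a=1 ⇒ p=24335, q=1794
→ (24335, 1794).  Check: 24335²=592192225, 184·1794²=592192224, difference 1.
n=2: (24335,1794)∘(24335,1794) = (24335·24335+184·1794·1794, 24335·1794+1794·24335) = (1184384449,87313980)
n=3: (1184384449,87313980)∘(24335,1794) = (24335·1184384449+184·1794·87313980, 24335·87313980+1794·1184384449) = (57643991108495,4249571404806)
n=4: (57643991108495,4249571404806)∘(24335,1794) = (24335·57643991108495+184·1794·4249571404806, 24335·4249571404806+1794·57643991108495) = (2805533046066067201,206826640184594040)
n=5: (2805533046066067201,206826640184594040)∘(24335,1794) = (24335·2805533046066067201+184·1794·206826640184594040, 24335·206826640184594040+1794·2805533046066067201) = (136545293294391499564175,10066252573534620521994)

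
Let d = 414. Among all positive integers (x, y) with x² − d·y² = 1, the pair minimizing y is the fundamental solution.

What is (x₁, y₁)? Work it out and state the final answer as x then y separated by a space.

√414 = [20; 2,1,7,2,7,1,2,40, …], period ℓ=8 (even) → k=7
i=0: a=20 ⇒ p=20, q=1
i=1: a=2 ⇒ p=41, q=2
i=2: a=1 ⇒ p=61, q=3
i=3: a=7 ⇒ p=468, q=23
…
i=5: a=7 ⇒ p=7447, q=366
i=6: a=1 ⇒ p=8444, q=415
i=7: a=2 ⇒ p=24335, q=1196
(x₁, y₁) = (24335, 1196);  24335² − 414·1196² = 1 ✓

24335 1196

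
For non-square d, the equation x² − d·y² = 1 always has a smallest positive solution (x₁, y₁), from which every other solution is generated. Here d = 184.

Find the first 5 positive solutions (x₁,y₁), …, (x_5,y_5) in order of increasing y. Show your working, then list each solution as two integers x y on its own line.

d=184: √d = [13; 1,1,3,2,1,2,1,2,3,1,1,26] (ℓ=12, even), read p_11/q_11
i=0: a=13 ⇒ p=13, q=1
i=1: a=1 ⇒ p=14, q=1
i=2: a=1 ⇒ p=27, q=2
i=3: a=3 ⇒ p=95, q=7
i=4: a=2 ⇒ p=217, q=16
i=5: a=1 ⇒ p=312, q=23
i=6: a=2 ⇒ p=841, q=62
i=7: a=1 ⇒ p=1153, q=85
i=8: a=2 ⇒ p=3147, q=232
i=9: a=3 ⇒ p=10594, q=781
i=10: a=1 ⇒ p=13741, q=1013
i=11: a=1 ⇒ p=24335, q=1794
fundamental: x₁=24335, y₁=1794  (since 592192225 − 184·3218436 = 1)
k=2:  x_2 = 24335·24335+184·1794·1794 = 1184384449,  y_2 = 24335·1794+1794·24335 = 87313980
k=3:  x_3 = 24335·1184384449+184·1794·87313980 = 57643991108495,  y_3 = 24335·87313980+1794·1184384449 = 4249571404806
k=4:  x_4 = 24335·57643991108495+184·1794·4249571404806 = 2805533046066067201,  y_4 = 24335·4249571404806+1794·57643991108495 = 206826640184594040
k=5:  x_5 = 24335·2805533046066067201+184·1794·206826640184594040 = 136545293294391499564175,  y_5 = 24335·206826640184594040+1794·2805533046066067201 = 10066252573534620521994

24335 1794
1184384449 87313980
57643991108495 4249571404806
2805533046066067201 206826640184594040
136545293294391499564175 10066252573534620521994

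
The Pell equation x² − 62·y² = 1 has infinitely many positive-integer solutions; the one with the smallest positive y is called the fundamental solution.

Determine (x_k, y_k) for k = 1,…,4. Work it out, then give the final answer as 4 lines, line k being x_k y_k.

√62 → a₀=7, period (1,6,1,14); ℓ=4 even so k=3
step 0: (7, 1)  from 7·(1,0) + (0,1)
step 1: (8, 1)  from 1·(7,1) + (1,0)
step 2: (55, 7)  from 6·(8,1) + (7,1)
step 3: (63, 8)  from 1·(55,7) + (8,1)
→ (63, 8).  Check: 63²=3969, 62·8²=3968, difference 1.
k=2:  x_2 = 63·63+62·8·8 = 7937,  y_2 = 63·8+8·63 = 1008
k=3:  x_3 = 63·7937+62·8·1008 = 999999,  y_3 = 63·1008+8·7937 = 127000
k=4:  x_4 = 63·999999+62·8·127000 = 125991937,  y_4 = 63·127000+8·999999 = 16000992

63 8
7937 1008
999999 127000
125991937 16000992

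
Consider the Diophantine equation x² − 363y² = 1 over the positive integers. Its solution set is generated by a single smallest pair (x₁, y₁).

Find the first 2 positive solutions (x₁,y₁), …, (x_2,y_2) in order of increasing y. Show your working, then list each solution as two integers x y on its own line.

362 19
262087 13756

√363 → a₀=19, period (19,38); ℓ=2 even so k=1
k=0  a_k=19  p_k/q_k = 19/1
k=1  a_k=19  p_k/q_k = 362/19
→ (362, 19).  Check: 362²=131044, 363·19²=131043, difference 1.
(x_2, y_2) = (362·362 + 363·19·19, 362·19 + 19·362) = (262087, 13756)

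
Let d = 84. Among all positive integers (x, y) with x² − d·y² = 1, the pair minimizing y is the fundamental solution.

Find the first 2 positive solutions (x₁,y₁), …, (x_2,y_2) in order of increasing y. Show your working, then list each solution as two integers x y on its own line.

√84 → a₀=9, period (6,18); ℓ=2 even so k=1
a_0=9:  p_0=9·1+0=9,  q_0=9·0+1=1
a_1=6:  p_1=6·9+1=55,  q_1=6·1+0=6
fundamental: x₁=55, y₁=6  (since 3025 − 84·36 = 1)
n=2: (55,6)∘(55,6) = (55·55+84·6·6, 55·6+6·55) = (6049,660)

55 6
6049 660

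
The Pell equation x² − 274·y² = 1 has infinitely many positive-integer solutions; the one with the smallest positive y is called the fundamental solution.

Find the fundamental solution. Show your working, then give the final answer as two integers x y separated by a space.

3959299 239190

√274 = [16; 1,1,4,4,1,1,32, …], period ℓ=7 (odd) → k=13
k=0  a_k=16  p_k/q_k = 16/1
…
k=2  a_k=1  p_k/q_k = 33/2
k=3  a_k=4  p_k/q_k = 149/9
…
k=6  a_k=1  p_k/q_k = 1407/85
k=7  a_k=32  p_k/q_k = 45802/2767
k=8  a_k=1  p_k/q_k = 47209/2852
…
k=12  a_k=1  p_k/q_k = 2189276/132259
k=13  a_k=1  p_k/q_k = 3959299/239190
(x₁, y₁) = (3959299, 239190);  3959299² − 274·239190² = 1 ✓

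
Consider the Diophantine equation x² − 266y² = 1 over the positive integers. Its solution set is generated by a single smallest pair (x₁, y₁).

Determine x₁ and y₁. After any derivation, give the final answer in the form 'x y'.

685 42

[16; 3,4,3,32] for √266; ℓ=4 ⇒ convergent index 3
step 0: (16, 1)  from 16·(1,0) + (0,1)
…
step 2: (212, 13)  from 4·(49,3) + (16,1)
step 3: (685, 42)  from 3·(212,13) + (49,3)
fundamental: x₁=685, y₁=42  (since 469225 − 266·1764 = 1)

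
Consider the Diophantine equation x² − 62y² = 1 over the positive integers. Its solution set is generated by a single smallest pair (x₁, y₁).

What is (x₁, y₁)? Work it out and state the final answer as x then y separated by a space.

63 8

√62 → a₀=7, period (1,6,1,14); ℓ=4 even so k=3
step 0: (7, 1)  from 7·(1,0) + (0,1)
step 1: (8, 1)  from 1·(7,1) + (1,0)
step 2: (55, 7)  from 6·(8,1) + (7,1)
step 3: (63, 8)  from 1·(55,7) + (8,1)
(x₁, y₁) = (63, 8);  63² − 62·8² = 1 ✓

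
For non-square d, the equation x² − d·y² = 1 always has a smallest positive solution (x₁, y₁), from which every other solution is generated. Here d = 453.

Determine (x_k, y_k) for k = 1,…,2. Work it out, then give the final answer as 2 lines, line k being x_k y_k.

1653751 77700
5469784740001 256992905400

[21; 3,1,1,10,14,10,1,1,3,42] for √453; ℓ=10 ⇒ convergent index 9
a_0=21:  p_0=21·1+0=21,  q_0=21·0+1=1
a_1=3:  p_1=3·21+1=64,  q_1=3·1+0=3
a_2=1:  p_2=1·64+21=85,  q_2=1·3+1=4
a_3=1:  p_3=1·85+64=149,  q_3=1·4+3=7
a_4=10:  p_4=10·149+85=1575,  q_4=10·7+4=74
…
a_6=10:  p_6=10·22199+1575=223565,  q_6=10·1043+74=10504
a_7=1:  p_7=1·223565+22199=245764,  q_7=1·10504+1043=11547
a_8=1:  p_8=1·245764+223565=469329,  q_8=1·11547+10504=22051
a_9=3:  p_9=3·469329+245764=1653751,  q_9=3·22051+11547=77700
(x₁, y₁) = (1653751, 77700);  1653751² − 453·77700² = 1 ✓
k=2:  x_2 = 1653751·1653751+453·77700·77700 = 5469784740001,  y_2 = 1653751·77700+77700·1653751 = 256992905400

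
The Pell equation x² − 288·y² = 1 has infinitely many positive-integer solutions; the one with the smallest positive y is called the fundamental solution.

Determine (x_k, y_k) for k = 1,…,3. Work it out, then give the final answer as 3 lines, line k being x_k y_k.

17 1
577 34
19601 1155

√288 = [16; 1,32, …], period ℓ=2 (even) → k=1
a_0=16:  p_0=16·1+0=16,  q_0=16·0+1=1
a_1=1:  p_1=1·16+1=17,  q_1=1·1+0=1
→ (17, 1).  Check: 17²=289, 288·1²=288, difference 1.
(17+1√288)^2 = 577 + 34√288
(17+1√288)^3 = 19601 + 1155√288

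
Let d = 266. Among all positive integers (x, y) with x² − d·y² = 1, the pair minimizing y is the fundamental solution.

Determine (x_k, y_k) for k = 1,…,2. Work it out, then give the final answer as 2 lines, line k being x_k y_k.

d=266: √d = [16; 3,4,3,32] (ℓ=4, even), read p_3/q_3
k=0  a_k=16  p_k/q_k = 16/1
k=1  a_k=3  p_k/q_k = 49/3
k=2  a_k=4  p_k/q_k = 212/13
k=3  a_k=3  p_k/q_k = 685/42
→ (685, 42).  Check: 685²=469225, 266·42²=469224, difference 1.
(685+42√266)^2 = 938449 + 57540√266

685 42
938449 57540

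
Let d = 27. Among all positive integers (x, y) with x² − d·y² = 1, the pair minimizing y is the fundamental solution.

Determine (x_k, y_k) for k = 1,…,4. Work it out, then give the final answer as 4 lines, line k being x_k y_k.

26 5
1351 260
70226 13515
3650401 702520

√27 = [5; 5,10, …], period ℓ=2 (even) → k=1
step 0: (5, 1)  from 5·(1,0) + (0,1)
step 1: (26, 5)  from 5·(5,1) + (1,0)
(x₁, y₁) = (26, 5);  26² − 27·5² = 1 ✓
n=2: (26,5)∘(26,5) = (26·26+27·5·5, 26·5+5·26) = (1351,260)
n=3: (1351,260)∘(26,5) = (26·1351+27·5·260, 26·260+5·1351) = (70226,13515)
n=4: (70226,13515)∘(26,5) = (26·70226+27·5·13515, 26·13515+5·70226) = (3650401,702520)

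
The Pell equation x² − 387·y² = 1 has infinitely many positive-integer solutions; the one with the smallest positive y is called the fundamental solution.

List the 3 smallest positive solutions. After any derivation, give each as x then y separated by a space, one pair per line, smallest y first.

d=387: √d = [19; 1,2,19,2,1,38] (ℓ=6, even), read p_5/q_5
i=0: a=19 ⇒ p=19, q=1
i=1: a=1 ⇒ p=20, q=1
…
i=3: a=19 ⇒ p=1141, q=58
i=4: a=2 ⇒ p=2341, q=119
i=5: a=1 ⇒ p=3482, q=177
(x₁, y₁) = (3482, 177);  3482² − 387·177² = 1 ✓
(3482+177√387)^2 = 24248647 + 1232628√387
(3482+177√387)^3 = 168867574226 + 8584021215√387

3482 177
24248647 1232628
168867574226 8584021215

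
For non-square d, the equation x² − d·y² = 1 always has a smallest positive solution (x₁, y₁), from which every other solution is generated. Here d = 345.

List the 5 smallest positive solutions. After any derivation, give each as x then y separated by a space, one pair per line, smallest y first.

√345 → a₀=18, period (1,1,2,1,6,1,2,1,1,36); ℓ=10 even so k=9
a_0=18:  p_0=18·1+0=18,  q_0=18·0+1=1
a_1=1:  p_1=1·18+1=19,  q_1=1·1+0=1
a_2=1:  p_2=1·19+18=37,  q_2=1·1+1=2
a_3=2:  p_3=2·37+19=93,  q_3=2·2+1=5
a_4=1:  p_4=1·93+37=130,  q_4=1·5+2=7
a_5=6:  p_5=6·130+93=873,  q_5=6·7+5=47
a_6=1:  p_6=1·873+130=1003,  q_6=1·47+7=54
a_7=2:  p_7=2·1003+873=2879,  q_7=2·54+47=155
a_8=1:  p_8=1·2879+1003=3882,  q_8=1·155+54=209
a_9=1:  p_9=1·3882+2879=6761,  q_9=1·209+155=364
fundamental: x₁=6761, y₁=364  (since 45711121 − 345·132496 = 1)
(6761+364√345)^2 = 91422241 + 4922008√345
(6761+364√345)^3 = 1236211536041 + 66555391812√345
(6761+364√345)^4 = 16716052298924161 + 899962003159856√345
(6761+364√345)^5 = 226034457949840969001 + 12169286140172181020√345

6761 364
91422241 4922008
1236211536041 66555391812
16716052298924161 899962003159856
226034457949840969001 12169286140172181020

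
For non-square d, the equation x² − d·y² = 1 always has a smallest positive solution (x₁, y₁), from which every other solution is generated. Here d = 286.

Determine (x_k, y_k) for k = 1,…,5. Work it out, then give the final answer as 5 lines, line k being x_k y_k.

d=286: √d = [16; 1,10,3,3,2,3,3,10,1,32] (ℓ=10, even), read p_9/q_9
step 0: (16, 1)  from 16·(1,0) + (0,1)
step 1: (17, 1)  from 1·(16,1) + (1,0)
step 2: (186, 11)  from 10·(17,1) + (16,1)
step 3: (575, 34)  from 3·(186,11) + (17,1)
…
step 5: (4397, 260)  from 2·(1911,113) + (575,34)
…
step 7: (49703, 2939)  from 3·(15102,893) + (4397,260)
step 8: (512132, 30283)  from 10·(49703,2939) + (15102,893)
step 9: (561835, 33222)  from 1·(512132,30283) + (49703,2939)
fundamental: x₁=561835, y₁=33222  (since 315658567225 − 286·1103701284 = 1)
(561835+33222√286)^2 = 631317134449 + 37330564740√286
(561835+33222√286)^3 = 709392124465745995 + 41947235681362578√286
(561835+33222√286)^4 = 797122648497793485067201 + 47134850318039357456520√286
(561835+33222√286)^5 = 895702806436806213240996001675 + 52964017256829337557486465822√286

561835 33222
631317134449 37330564740
709392124465745995 41947235681362578
797122648497793485067201 47134850318039357456520
895702806436806213240996001675 52964017256829337557486465822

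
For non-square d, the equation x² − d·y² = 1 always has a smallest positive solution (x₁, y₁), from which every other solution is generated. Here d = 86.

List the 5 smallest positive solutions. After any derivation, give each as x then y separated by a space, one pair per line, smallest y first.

[9; 3,1,1,1,8,1,1,1,3,18] for √86; ℓ=10 ⇒ convergent index 9
step 0: (9, 1)  from 9·(1,0) + (0,1)
step 1: (28, 3)  from 3·(9,1) + (1,0)
step 2: (37, 4)  from 1·(28,3) + (9,1)
step 3: (65, 7)  from 1·(37,4) + (28,3)
step 4: (102, 11)  from 1·(65,7) + (37,4)
step 5: (881, 95)  from 8·(102,11) + (65,7)
step 6: (983, 106)  from 1·(881,95) + (102,11)
step 7: (1864, 201)  from 1·(983,106) + (881,95)
step 8: (2847, 307)  from 1·(1864,201) + (983,106)
step 9: (10405, 1122)  from 3·(2847,307) + (1864,201)
→ (10405, 1122).  Check: 10405²=108264025, 86·1122²=108264024, difference 1.
n=2: (10405,1122)∘(10405,1122) = (10405·10405+86·1122·1122, 10405·1122+1122·10405) = (216528049,23348820)
n=3: (216528049,23348820)∘(10405,1122) = (10405·216528049+86·1122·23348820, 10405·23348820+1122·216528049) = (4505948689285,485888943078)
n=4: (4505948689285,485888943078)∘(10405,1122) = (10405·4505948689285+86·1122·485888943078, 10405·485888943078+1122·4505948689285) = (93768792007492801,10111348882104360)
n=5: (93768792007492801,10111348882104360)∘(10405,1122) = (10405·93768792007492801+86·1122·10111348882104360, 10405·10111348882104360+1122·93768792007492801) = (1951328557169976499525,210417169750702788522)

10405 1122
216528049 23348820
4505948689285 485888943078
93768792007492801 10111348882104360
1951328557169976499525 210417169750702788522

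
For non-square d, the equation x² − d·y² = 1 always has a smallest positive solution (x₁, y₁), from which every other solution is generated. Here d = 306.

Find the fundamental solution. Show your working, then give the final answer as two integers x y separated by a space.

√306 = [17; 2,34, …], period ℓ=2 (even) → k=1
a_0=17:  p_0=17·1+0=17,  q_0=17·0+1=1
a_1=2:  p_1=2·17+1=35,  q_1=2·1+0=2
(x₁, y₁) = (35, 2);  35² − 306·2² = 1 ✓

35 2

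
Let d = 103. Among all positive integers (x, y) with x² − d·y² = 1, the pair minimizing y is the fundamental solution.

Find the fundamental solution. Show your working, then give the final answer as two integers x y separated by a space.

227528 22419

√103 = [10; 6,1,2,1,1,9,1,1,2,1,6,20, …], period ℓ=12 (even) → k=11
a_0=10:  p_0=10·1+0=10,  q_0=10·0+1=1
a_1=6:  p_1=6·10+1=61,  q_1=6·1+0=6
a_2=1:  p_2=1·61+10=71,  q_2=1·6+1=7
a_3=2:  p_3=2·71+61=203,  q_3=2·7+6=20
…
a_5=1:  p_5=1·274+203=477,  q_5=1·27+20=47
a_6=9:  p_6=9·477+274=4567,  q_6=9·47+27=450
…
a_8=1:  p_8=1·5044+4567=9611,  q_8=1·497+450=947
a_9=2:  p_9=2·9611+5044=24266,  q_9=2·947+497=2391
a_10=1:  p_10=1·24266+9611=33877,  q_10=1·2391+947=3338
a_11=6:  p_11=6·33877+24266=227528,  q_11=6·3338+2391=22419
(x₁, y₁) = (227528, 22419);  227528² − 103·22419² = 1 ✓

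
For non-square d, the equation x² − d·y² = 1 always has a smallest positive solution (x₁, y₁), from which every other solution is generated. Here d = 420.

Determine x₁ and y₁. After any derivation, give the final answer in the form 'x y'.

41 2

d=420: √d = [20; 2,40] (ℓ=2, even), read p_1/q_1
k=0  a_k=20  p_k/q_k = 20/1
k=1  a_k=2  p_k/q_k = 41/2
(x₁, y₁) = (41, 2);  41² − 420·2² = 1 ✓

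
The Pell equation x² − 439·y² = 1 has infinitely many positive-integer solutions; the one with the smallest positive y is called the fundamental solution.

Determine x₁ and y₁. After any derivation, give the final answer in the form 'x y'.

[20; 1,19,1,40] for √439; ℓ=4 ⇒ convergent index 3
step 0: (20, 1)  from 20·(1,0) + (0,1)
step 1: (21, 1)  from 1·(20,1) + (1,0)
step 2: (419, 20)  from 19·(21,1) + (20,1)
step 3: (440, 21)  from 1·(419,20) + (21,1)
→ (440, 21).  Check: 440²=193600, 439·21²=193599, difference 1.

440 21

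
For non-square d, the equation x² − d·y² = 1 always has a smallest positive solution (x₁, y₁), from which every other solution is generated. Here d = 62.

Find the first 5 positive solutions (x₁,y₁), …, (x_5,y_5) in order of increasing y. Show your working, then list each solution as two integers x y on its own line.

63 8
7937 1008
999999 127000
125991937 16000992
15873984063 2015997992

d=62: √d = [7; 1,6,1,14] (ℓ=4, even), read p_3/q_3
a_0=7:  p_0=7·1+0=7,  q_0=7·0+1=1
a_1=1:  p_1=1·7+1=8,  q_1=1·1+0=1
a_2=6:  p_2=6·8+7=55,  q_2=6·1+1=7
a_3=1:  p_3=1·55+8=63,  q_3=1·7+1=8
→ (63, 8).  Check: 63²=3969, 62·8²=3968, difference 1.
(63+8√62)^2 = 7937 + 1008√62
(63+8√62)^3 = 999999 + 127000√62
(63+8√62)^4 = 125991937 + 16000992√62
(63+8√62)^5 = 15873984063 + 2015997992√62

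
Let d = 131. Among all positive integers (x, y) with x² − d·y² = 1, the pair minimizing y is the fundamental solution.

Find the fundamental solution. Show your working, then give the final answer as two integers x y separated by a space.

10610 927

√131 → a₀=11, period (2,4,11,4,2,22); ℓ=6 even so k=5
a_0=11:  p_0=11·1+0=11,  q_0=11·0+1=1
…
a_2=4:  p_2=4·23+11=103,  q_2=4·2+1=9
a_3=11:  p_3=11·103+23=1156,  q_3=11·9+2=101
a_4=4:  p_4=4·1156+103=4727,  q_4=4·101+9=413
a_5=2:  p_5=2·4727+1156=10610,  q_5=2·413+101=927
fundamental: x₁=10610, y₁=927  (since 112572100 − 131·859329 = 1)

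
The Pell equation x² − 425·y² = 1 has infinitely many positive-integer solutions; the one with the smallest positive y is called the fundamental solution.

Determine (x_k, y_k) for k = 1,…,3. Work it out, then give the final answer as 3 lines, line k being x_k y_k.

d=425: √d = [20; 1,1,1,1,1,1,40] (ℓ=7, odd), read p_13/q_13
k=0  a_k=20  p_k/q_k = 20/1
k=1  a_k=1  p_k/q_k = 21/1
k=2  a_k=1  p_k/q_k = 41/2
k=3  a_k=1  p_k/q_k = 62/3
k=4  a_k=1  p_k/q_k = 103/5
k=5  a_k=1  p_k/q_k = 165/8
k=6  a_k=1  p_k/q_k = 268/13
k=7  a_k=40  p_k/q_k = 10885/528
k=8  a_k=1  p_k/q_k = 11153/541
…
k=11  a_k=1  p_k/q_k = 55229/2679
k=12  a_k=1  p_k/q_k = 88420/4289
k=13  a_k=1  p_k/q_k = 143649/6968
(x₁, y₁) = (143649, 6968);  143649² − 425·6968² = 1 ✓
n=2: (143649,6968)∘(143649,6968) = (143649·143649+425·6968·6968, 143649·6968+6968·143649) = (41270070401,2001892464)
n=3: (41270070401,2001892464)∘(143649,6968) = (143649·41270070401+425·6968·2001892464, 143649·2001892464+6968·41270070401) = (11856808685922849,575139701115304)

143649 6968
41270070401 2001892464
11856808685922849 575139701115304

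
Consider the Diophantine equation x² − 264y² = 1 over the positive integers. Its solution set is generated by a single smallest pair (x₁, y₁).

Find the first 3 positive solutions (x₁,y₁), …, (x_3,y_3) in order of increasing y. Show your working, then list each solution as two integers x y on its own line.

65 4
8449 520
1098305 67596

√264 = [16; 4,32, …], period ℓ=2 (even) → k=1
a_0=16:  p_0=16·1+0=16,  q_0=16·0+1=1
a_1=4:  p_1=4·16+1=65,  q_1=4·1+0=4
fundamental: x₁=65, y₁=4  (since 4225 − 264·16 = 1)
(x_2, y_2) = (65·65 + 264·4·4, 65·4 + 4·65) = (8449, 520)
(x_3, y_3) = (65·8449 + 264·4·520, 65·520 + 4·8449) = (1098305, 67596)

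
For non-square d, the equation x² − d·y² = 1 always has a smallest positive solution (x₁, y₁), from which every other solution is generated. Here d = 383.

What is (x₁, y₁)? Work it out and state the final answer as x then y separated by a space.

√383 → a₀=19, period (1,1,3,19,3,1,1,38); ℓ=8 even so k=7
i=0: a=19 ⇒ p=19, q=1
…
i=5: a=3 ⇒ p=8063, q=412
i=6: a=1 ⇒ p=10705, q=547
i=7: a=1 ⇒ p=18768, q=959
→ (18768, 959).  Check: 18768²=352237824, 383·959²=352237823, difference 1.

18768 959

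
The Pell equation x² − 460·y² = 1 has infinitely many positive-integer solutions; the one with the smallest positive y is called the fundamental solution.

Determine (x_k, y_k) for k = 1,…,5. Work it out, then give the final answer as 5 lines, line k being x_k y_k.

2535751 118230
12860066268001 599603681460
65219851798297071751 3040891269731634690
330762608834754335913072001 15421886156225925189922920
1677463232230609064240018182143751 78212126485069051161274736991150

√460 = [21; 2,4,3,1,2,10,2,1,3,4,2,42, …], period ℓ=12 (even) → k=11
step 0: (21, 1)  from 21·(1,0) + (0,1)
…
step 2: (193, 9)  from 4·(43,2) + (21,1)
…
step 4: (815, 38)  from 1·(622,29) + (193,9)
step 5: (2252, 105)  from 2·(815,38) + (622,29)
step 6: (23335, 1088)  from 10·(2252,105) + (815,38)
step 7: (48922, 2281)  from 2·(23335,1088) + (2252,105)
step 8: (72257, 3369)  from 1·(48922,2281) + (23335,1088)
…
step 10: (1135029, 52921)  from 4·(265693,12388) + (72257,3369)
step 11: (2535751, 118230)  from 2·(1135029,52921) + (265693,12388)
fundamental: x₁=2535751, y₁=118230  (since 6430033134001 − 460·13978332900 = 1)
n=2: (2535751,118230)∘(2535751,118230) = (2535751·2535751+460·118230·118230, 2535751·118230+118230·2535751) = (12860066268001,599603681460)
n=3: (12860066268001,599603681460)∘(2535751,118230) = (2535751·12860066268001+460·118230·599603681460, 2535751·599603681460+118230·12860066268001) = (65219851798297071751,3040891269731634690)
n=4: (65219851798297071751,3040891269731634690)∘(2535751,118230) = (2535751·65219851798297071751+460·118230·3040891269731634690, 2535751·3040891269731634690+118230·65219851798297071751) = (330762608834754335913072001,15421886156225925189922920)
n=5: (330762608834754335913072001,15421886156225925189922920)∘(2535751,118230) = (2535751·330762608834754335913072001+460·118230·15421886156225925189922920, 2535751·15421886156225925189922920+118230·330762608834754335913072001) = (1677463232230609064240018182143751,78212126485069051161274736991150)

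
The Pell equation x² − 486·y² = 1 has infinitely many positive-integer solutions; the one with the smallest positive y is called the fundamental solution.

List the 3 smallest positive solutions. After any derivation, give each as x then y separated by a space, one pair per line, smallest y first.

485 22
470449 21340
456335045 20699778

d=486: √d = [22; 22,44] (ℓ=2, even), read p_1/q_1
k=0  a_k=22  p_k/q_k = 22/1
k=1  a_k=22  p_k/q_k = 485/22
→ (485, 22).  Check: 485²=235225, 486·22²=235224, difference 1.
(x_2, y_2) = (485·485 + 486·22·22, 485·22 + 22·485) = (470449, 21340)
(x_3, y_3) = (485·470449 + 486·22·21340, 485·21340 + 22·470449) = (456335045, 20699778)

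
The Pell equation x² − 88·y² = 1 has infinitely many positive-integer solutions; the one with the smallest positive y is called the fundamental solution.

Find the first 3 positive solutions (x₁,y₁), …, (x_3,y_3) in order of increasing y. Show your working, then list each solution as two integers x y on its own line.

√88 = [9; 2,1,1,1,2,18, …], period ℓ=6 (even) → k=5
i=0: a=9 ⇒ p=9, q=1
i=1: a=2 ⇒ p=19, q=2
i=2: a=1 ⇒ p=28, q=3
i=3: a=1 ⇒ p=47, q=5
i=4: a=1 ⇒ p=75, q=8
i=5: a=2 ⇒ p=197, q=21
(x₁, y₁) = (197, 21);  197² − 88·21² = 1 ✓
n=2: (197,21)∘(197,21) = (197·197+88·21·21, 197·21+21·197) = (77617,8274)
n=3: (77617,8274)∘(197,21) = (197·77617+88·21·8274, 197·8274+21·77617) = (30580901,3259935)

197 21
77617 8274
30580901 3259935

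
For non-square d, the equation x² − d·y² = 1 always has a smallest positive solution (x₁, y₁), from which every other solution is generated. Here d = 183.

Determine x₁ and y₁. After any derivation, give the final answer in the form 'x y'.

487 36

d=183: √d = [13; 1,1,8,1,1,26] (ℓ=6, even), read p_5/q_5
i=0: a=13 ⇒ p=13, q=1
i=1: a=1 ⇒ p=14, q=1
…
i=3: a=8 ⇒ p=230, q=17
i=4: a=1 ⇒ p=257, q=19
i=5: a=1 ⇒ p=487, q=36
(x₁, y₁) = (487, 36);  487² − 183·36² = 1 ✓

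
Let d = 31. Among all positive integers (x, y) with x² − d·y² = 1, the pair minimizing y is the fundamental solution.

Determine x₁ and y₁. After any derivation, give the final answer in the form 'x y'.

1520 273

√31 → a₀=5, period (1,1,3,5,3,1,1,10); ℓ=8 even so k=7
a_0=5:  p_0=5·1+0=5,  q_0=5·0+1=1
a_1=1:  p_1=1·5+1=6,  q_1=1·1+0=1
…
a_3=3:  p_3=3·11+6=39,  q_3=3·2+1=7
…
a_6=1:  p_6=1·657+206=863,  q_6=1·118+37=155
a_7=1:  p_7=1·863+657=1520,  q_7=1·155+118=273
(x₁, y₁) = (1520, 273);  1520² − 31·273² = 1 ✓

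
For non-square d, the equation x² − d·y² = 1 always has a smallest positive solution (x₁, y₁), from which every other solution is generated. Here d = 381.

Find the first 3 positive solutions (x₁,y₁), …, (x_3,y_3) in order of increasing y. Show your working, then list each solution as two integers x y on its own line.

1015 52
2060449 105560
4182710455 214286748

[19; 1,1,12,1,1,38] for √381; ℓ=6 ⇒ convergent index 5
i=0: a=19 ⇒ p=19, q=1
i=1: a=1 ⇒ p=20, q=1
…
i=3: a=12 ⇒ p=488, q=25
i=4: a=1 ⇒ p=527, q=27
i=5: a=1 ⇒ p=1015, q=52
→ (1015, 52).  Check: 1015²=1030225, 381·52²=1030224, difference 1.
(1015+52√381)^2 = 2060449 + 105560√381
(1015+52√381)^3 = 4182710455 + 214286748√381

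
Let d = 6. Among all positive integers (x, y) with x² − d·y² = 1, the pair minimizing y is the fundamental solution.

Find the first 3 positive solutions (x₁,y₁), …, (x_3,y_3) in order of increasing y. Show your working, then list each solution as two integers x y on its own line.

5 2
49 20
485 198

d=6: √d = [2; 2,4] (ℓ=2, even), read p_1/q_1
step 0: (2, 1)  from 2·(1,0) + (0,1)
step 1: (5, 2)  from 2·(2,1) + (1,0)
fundamental: x₁=5, y₁=2  (since 25 − 6·4 = 1)
(x_2, y_2) = (5·5 + 6·2·2, 5·2 + 2·5) = (49, 20)
(x_3, y_3) = (5·49 + 6·2·20, 5·20 + 2·49) = (485, 198)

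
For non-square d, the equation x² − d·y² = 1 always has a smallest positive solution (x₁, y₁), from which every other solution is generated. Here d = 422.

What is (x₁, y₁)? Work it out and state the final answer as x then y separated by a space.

7022501 341850

d=422: √d = [20; 1,1,5,2,1,…,1,1,40] (ℓ=14, even), read p_13/q_13
a_0=20:  p_0=20·1+0=20,  q_0=20·0+1=1
a_1=1:  p_1=1·20+1=21,  q_1=1·1+0=1
a_2=1:  p_2=1·21+20=41,  q_2=1·1+1=2
a_3=5:  p_3=5·41+21=226,  q_3=5·2+1=11
a_4=2:  p_4=2·226+41=493,  q_4=2·11+2=24
a_5=1:  p_5=1·493+226=719,  q_5=1·24+11=35
a_6=3:  p_6=3·719+493=2650,  q_6=3·35+24=129
…
a_8=3:  p_8=3·53719+2650=163807,  q_8=3·2615+129=7974
a_9=1:  p_9=1·163807+53719=217526,  q_9=1·7974+2615=10589
…
a_11=5:  p_11=5·598859+217526=3211821,  q_11=5·29152+10589=156349
a_12=1:  p_12=1·3211821+598859=3810680,  q_12=1·156349+29152=185501
a_13=1:  p_13=1·3810680+3211821=7022501,  q_13=1·185501+156349=341850
→ (7022501, 341850).  Check: 7022501²=49315520295001, 422·341850²=49315520295000, difference 1.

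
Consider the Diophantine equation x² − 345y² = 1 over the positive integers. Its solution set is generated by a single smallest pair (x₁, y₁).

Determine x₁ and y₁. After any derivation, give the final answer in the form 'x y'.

d=345: √d = [18; 1,1,2,1,6,1,2,1,1,36] (ℓ=10, even), read p_9/q_9
step 0: (18, 1)  from 18·(1,0) + (0,1)
…
step 4: (130, 7)  from 1·(93,5) + (37,2)
…
step 8: (3882, 209)  from 1·(2879,155) + (1003,54)
step 9: (6761, 364)  from 1·(3882,209) + (2879,155)
(x₁, y₁) = (6761, 364);  6761² − 345·364² = 1 ✓

6761 364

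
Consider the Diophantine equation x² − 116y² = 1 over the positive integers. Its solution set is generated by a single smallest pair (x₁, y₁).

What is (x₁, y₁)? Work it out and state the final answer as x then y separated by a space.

9801 910

√116 → a₀=10, period (1,3,2,1,4,1,2,3,1,20); ℓ=10 even so k=9
step 0: (10, 1)  from 10·(1,0) + (0,1)
step 1: (11, 1)  from 1·(10,1) + (1,0)
step 2: (43, 4)  from 3·(11,1) + (10,1)
step 3: (97, 9)  from 2·(43,4) + (11,1)
step 4: (140, 13)  from 1·(97,9) + (43,4)
…
step 6: (797, 74)  from 1·(657,61) + (140,13)
step 7: (2251, 209)  from 2·(797,74) + (657,61)
step 8: (7550, 701)  from 3·(2251,209) + (797,74)
step 9: (9801, 910)  from 1·(7550,701) + (2251,209)
(x₁, y₁) = (9801, 910);  9801² − 116·910² = 1 ✓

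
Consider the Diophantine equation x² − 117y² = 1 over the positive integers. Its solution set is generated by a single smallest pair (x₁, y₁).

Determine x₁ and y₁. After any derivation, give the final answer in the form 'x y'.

649 60

√117 → a₀=10, period (1,4,2,4,1,20); ℓ=6 even so k=5
step 0: (10, 1)  from 10·(1,0) + (0,1)
step 1: (11, 1)  from 1·(10,1) + (1,0)
step 2: (54, 5)  from 4·(11,1) + (10,1)
step 3: (119, 11)  from 2·(54,5) + (11,1)
step 4: (530, 49)  from 4·(119,11) + (54,5)
step 5: (649, 60)  from 1·(530,49) + (119,11)
fundamental: x₁=649, y₁=60  (since 421201 − 117·3600 = 1)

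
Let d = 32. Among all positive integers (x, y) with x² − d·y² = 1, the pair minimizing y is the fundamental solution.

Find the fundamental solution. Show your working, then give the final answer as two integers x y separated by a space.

17 3

√32 = [5; 1,1,1,10, …], period ℓ=4 (even) → k=3
step 0: (5, 1)  from 5·(1,0) + (0,1)
step 1: (6, 1)  from 1·(5,1) + (1,0)
step 2: (11, 2)  from 1·(6,1) + (5,1)
step 3: (17, 3)  from 1·(11,2) + (6,1)
→ (17, 3).  Check: 17²=289, 32·3²=288, difference 1.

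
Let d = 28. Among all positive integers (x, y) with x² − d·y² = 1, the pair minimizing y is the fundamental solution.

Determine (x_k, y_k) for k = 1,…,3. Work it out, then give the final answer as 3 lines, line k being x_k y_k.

[5; 3,2,3,10] for √28; ℓ=4 ⇒ convergent index 3
k=0  a_k=5  p_k/q_k = 5/1
…
k=2  a_k=2  p_k/q_k = 37/7
k=3  a_k=3  p_k/q_k = 127/24
→ (127, 24).  Check: 127²=16129, 28·24²=16128, difference 1.
k=2:  x_2 = 127·127+28·24·24 = 32257,  y_2 = 127·24+24·127 = 6096
k=3:  x_3 = 127·32257+28·24·6096 = 8193151,  y_3 = 127·6096+24·32257 = 1548360

127 24
32257 6096
8193151 1548360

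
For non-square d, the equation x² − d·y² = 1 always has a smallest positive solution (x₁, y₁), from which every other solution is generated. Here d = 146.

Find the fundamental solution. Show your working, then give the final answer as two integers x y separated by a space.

145 12

√146 → a₀=12, period (12,24); ℓ=2 even so k=1
a_0=12:  p_0=12·1+0=12,  q_0=12·0+1=1
a_1=12:  p_1=12·12+1=145,  q_1=12·1+0=12
fundamental: x₁=145, y₁=12  (since 21025 − 146·144 = 1)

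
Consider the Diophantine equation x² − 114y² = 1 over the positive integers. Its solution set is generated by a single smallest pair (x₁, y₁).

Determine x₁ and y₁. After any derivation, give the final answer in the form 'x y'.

1025 96

√114 = [10; 1,2,10,2,1,20, …], period ℓ=6 (even) → k=5
step 0: (10, 1)  from 10·(1,0) + (0,1)
step 1: (11, 1)  from 1·(10,1) + (1,0)
…
step 4: (694, 65)  from 2·(331,31) + (32,3)
step 5: (1025, 96)  from 1·(694,65) + (331,31)
(x₁, y₁) = (1025, 96);  1025² − 114·96² = 1 ✓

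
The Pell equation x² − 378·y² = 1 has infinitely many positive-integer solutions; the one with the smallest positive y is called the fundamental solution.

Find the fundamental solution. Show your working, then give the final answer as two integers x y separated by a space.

d=378: √d = [19; 2,3,1,4,1,3,2,38] (ℓ=8, even), read p_7/q_7
i=0: a=19 ⇒ p=19, q=1
i=1: a=2 ⇒ p=39, q=2
i=2: a=3 ⇒ p=136, q=7
i=3: a=1 ⇒ p=175, q=9
i=4: a=4 ⇒ p=836, q=43
…
i=6: a=3 ⇒ p=3869, q=199
i=7: a=2 ⇒ p=8749, q=450
fundamental: x₁=8749, y₁=450  (since 76545001 − 378·202500 = 1)

8749 450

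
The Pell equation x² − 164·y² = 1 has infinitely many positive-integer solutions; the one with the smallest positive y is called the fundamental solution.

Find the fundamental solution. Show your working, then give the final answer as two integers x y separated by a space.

d=164: √d = [12; 1,4,6,4,1,24] (ℓ=6, even), read p_5/q_5
i=0: a=12 ⇒ p=12, q=1
…
i=3: a=6 ⇒ p=397, q=31
i=4: a=4 ⇒ p=1652, q=129
i=5: a=1 ⇒ p=2049, q=160
→ (2049, 160).  Check: 2049²=4198401, 164·160²=4198400, difference 1.

2049 160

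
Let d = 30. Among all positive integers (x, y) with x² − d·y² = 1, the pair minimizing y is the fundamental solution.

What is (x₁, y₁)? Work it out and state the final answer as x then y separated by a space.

11 2

√30 = [5; 2,10, …], period ℓ=2 (even) → k=1
i=0: a=5 ⇒ p=5, q=1
i=1: a=2 ⇒ p=11, q=2
(x₁, y₁) = (11, 2);  11² − 30·2² = 1 ✓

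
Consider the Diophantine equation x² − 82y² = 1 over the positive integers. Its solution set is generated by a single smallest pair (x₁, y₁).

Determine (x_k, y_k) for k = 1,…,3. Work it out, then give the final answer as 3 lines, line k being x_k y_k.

163 18
53137 5868
17322499 1912950

d=82: √d = [9; 18] (ℓ=1, odd), read p_1/q_1
a_0=9:  p_0=9·1+0=9,  q_0=9·0+1=1
a_1=18:  p_1=18·9+1=163,  q_1=18·1+0=18
fundamental: x₁=163, y₁=18  (since 26569 − 82·324 = 1)
(163+18√82)^2 = 53137 + 5868√82
(163+18√82)^3 = 17322499 + 1912950√82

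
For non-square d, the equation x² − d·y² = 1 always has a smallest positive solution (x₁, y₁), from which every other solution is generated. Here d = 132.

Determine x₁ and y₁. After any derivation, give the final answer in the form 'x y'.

d=132: √d = [11; 2,22] (ℓ=2, even), read p_1/q_1
k=0  a_k=11  p_k/q_k = 11/1
k=1  a_k=2  p_k/q_k = 23/2
(x₁, y₁) = (23, 2);  23² − 132·2² = 1 ✓

23 2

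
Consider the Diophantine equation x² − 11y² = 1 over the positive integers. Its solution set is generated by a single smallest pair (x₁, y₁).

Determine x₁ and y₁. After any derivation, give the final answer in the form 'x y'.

10 3

√11 = [3; 3,6, …], period ℓ=2 (even) → k=1
step 0: (3, 1)  from 3·(1,0) + (0,1)
step 1: (10, 3)  from 3·(3,1) + (1,0)
fundamental: x₁=10, y₁=3  (since 100 − 11·9 = 1)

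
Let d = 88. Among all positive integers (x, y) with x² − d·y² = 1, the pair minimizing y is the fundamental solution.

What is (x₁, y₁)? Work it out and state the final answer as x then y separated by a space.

197 21

[9; 2,1,1,1,2,18] for √88; ℓ=6 ⇒ convergent index 5
k=0  a_k=9  p_k/q_k = 9/1
…
k=4  a_k=1  p_k/q_k = 75/8
k=5  a_k=2  p_k/q_k = 197/21
→ (197, 21).  Check: 197²=38809, 88·21²=38808, difference 1.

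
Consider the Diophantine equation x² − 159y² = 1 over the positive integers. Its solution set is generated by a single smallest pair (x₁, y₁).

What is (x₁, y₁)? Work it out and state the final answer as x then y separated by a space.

1324 105

d=159: √d = [12; 1,1,1,1,3,1,1,1,1,24] (ℓ=10, even), read p_9/q_9
a_0=12:  p_0=12·1+0=12,  q_0=12·0+1=1
a_1=1:  p_1=1·12+1=13,  q_1=1·1+0=1
a_2=1:  p_2=1·13+12=25,  q_2=1·1+1=2
a_3=1:  p_3=1·25+13=38,  q_3=1·2+1=3
a_4=1:  p_4=1·38+25=63,  q_4=1·3+2=5
…
a_6=1:  p_6=1·227+63=290,  q_6=1·18+5=23
a_7=1:  p_7=1·290+227=517,  q_7=1·23+18=41
a_8=1:  p_8=1·517+290=807,  q_8=1·41+23=64
a_9=1:  p_9=1·807+517=1324,  q_9=1·64+41=105
→ (1324, 105).  Check: 1324²=1752976, 159·105²=1752975, difference 1.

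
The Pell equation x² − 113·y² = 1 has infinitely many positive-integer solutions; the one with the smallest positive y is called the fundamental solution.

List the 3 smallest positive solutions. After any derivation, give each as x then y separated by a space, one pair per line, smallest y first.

√113 = [10; 1,1,1,2,2,1,1,1,20, …], period ℓ=9 (odd) → k=17
k=0  a_k=10  p_k/q_k = 10/1
…
k=6  a_k=1  p_k/q_k = 287/27
k=7  a_k=1  p_k/q_k = 489/46
…
k=9  a_k=20  p_k/q_k = 16009/1506
…
k=11  a_k=1  p_k/q_k = 32794/3085
…
k=13  a_k=2  p_k/q_k = 131952/12413
…
k=15  a_k=1  p_k/q_k = 445435/41903
k=16  a_k=1  p_k/q_k = 758918/71393
k=17  a_k=1  p_k/q_k = 1204353/113296
→ (1204353, 113296).  Check: 1204353²=1450466148609, 113·113296²=1450466148608, difference 1.
n=2: (1204353,113296)∘(1204353,113296) = (1204353·1204353+113·113296·113296, 1204353·113296+113296·1204353) = (2900932297217,272896754976)
n=3: (2900932297217,272896754976)∘(1204353,113296) = (1204353·2900932297217+113·113296·272896754976, 1204353·272896754976+113296·2900932297217) = (6987493029899166849,657328051091107760)

1204353 113296
2900932297217 272896754976
6987493029899166849 657328051091107760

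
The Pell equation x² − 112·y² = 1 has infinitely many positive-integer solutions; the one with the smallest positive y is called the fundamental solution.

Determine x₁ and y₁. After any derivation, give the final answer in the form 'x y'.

√112 = [10; 1,1,2,1,1,20, …], period ℓ=6 (even) → k=5
k=0  a_k=10  p_k/q_k = 10/1
…
k=2  a_k=1  p_k/q_k = 21/2
k=3  a_k=2  p_k/q_k = 53/5
k=4  a_k=1  p_k/q_k = 74/7
k=5  a_k=1  p_k/q_k = 127/12
fundamental: x₁=127, y₁=12  (since 16129 − 112·144 = 1)

127 12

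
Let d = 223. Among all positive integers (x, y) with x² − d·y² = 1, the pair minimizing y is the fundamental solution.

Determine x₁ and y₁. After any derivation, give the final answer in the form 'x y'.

√223 → a₀=14, period (1,13,1,28); ℓ=4 even so k=3
step 0: (14, 1)  from 14·(1,0) + (0,1)
…
step 2: (209, 14)  from 13·(15,1) + (14,1)
step 3: (224, 15)  from 1·(209,14) + (15,1)
→ (224, 15).  Check: 224²=50176, 223·15²=50175, difference 1.

224 15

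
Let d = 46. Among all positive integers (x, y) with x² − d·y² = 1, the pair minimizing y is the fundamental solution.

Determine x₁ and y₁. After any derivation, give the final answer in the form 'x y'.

[6; 1,3,1,1,2,6,2,1,1,3,1,12] for √46; ℓ=12 ⇒ convergent index 11
k=0  a_k=6  p_k/q_k = 6/1
…
k=5  a_k=2  p_k/q_k = 156/23
…
k=7  a_k=2  p_k/q_k = 2150/317
…
k=10  a_k=3  p_k/q_k = 19038/2807
k=11  a_k=1  p_k/q_k = 24335/3588
fundamental: x₁=24335, y₁=3588  (since 592192225 − 46·12873744 = 1)

24335 3588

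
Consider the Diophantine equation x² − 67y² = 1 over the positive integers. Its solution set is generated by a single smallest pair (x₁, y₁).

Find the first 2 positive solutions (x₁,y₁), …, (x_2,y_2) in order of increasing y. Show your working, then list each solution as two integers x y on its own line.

d=67: √d = [8; 5,2,1,1,7,1,1,2,5,16] (ℓ=10, even), read p_9/q_9
step 0: (8, 1)  from 8·(1,0) + (0,1)
…
step 2: (90, 11)  from 2·(41,5) + (8,1)
…
step 7: (3577, 437)  from 1·(1899,232) + (1678,205)
step 8: (9053, 1106)  from 2·(3577,437) + (1899,232)
step 9: (48842, 5967)  from 5·(9053,1106) + (3577,437)
→ (48842, 5967).  Check: 48842²=2385540964, 67·5967²=2385540963, difference 1.
(48842+5967√67)^2 = 4771081927 + 582880428√67

48842 5967
4771081927 582880428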